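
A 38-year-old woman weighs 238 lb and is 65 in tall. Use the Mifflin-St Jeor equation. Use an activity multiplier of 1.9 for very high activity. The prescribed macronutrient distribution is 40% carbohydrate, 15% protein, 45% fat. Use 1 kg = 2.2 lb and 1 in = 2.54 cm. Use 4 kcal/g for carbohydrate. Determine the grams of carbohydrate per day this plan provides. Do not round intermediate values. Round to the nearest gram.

Convert to metric: weight = 238 ÷ 2.2 = 108.1818 kg; height = 65 × 2.54 = 165.1 cm.
Mifflin-St Jeor (female): BMR = 10(108.1818) + 6.25(165.1) − 5(38) − 161 = 1081.8182 + 1031.875 − 190 − 161 = 1762.6932 kcal/day.
TEE = 1762.6932 × 1.9 = 3349.117 kcal/day.
Carbohydrate energy = 40% × 3349.117 = 1339.6468 kcal.
Carbohydrate = 1339.6468 ÷ 4 kcal/g = 334.9117 g.

335 g/day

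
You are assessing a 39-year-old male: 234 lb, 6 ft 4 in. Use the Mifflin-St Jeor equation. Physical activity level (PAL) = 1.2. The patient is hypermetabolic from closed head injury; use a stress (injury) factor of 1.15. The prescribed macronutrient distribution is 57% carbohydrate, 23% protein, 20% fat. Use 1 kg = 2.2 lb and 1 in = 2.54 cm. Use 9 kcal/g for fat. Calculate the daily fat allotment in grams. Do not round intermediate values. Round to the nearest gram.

64 g/day

Convert to metric: weight = 234 ÷ 2.2 = 106.3636 kg; height = (6×12 + 4) × 2.54 = 76 × 2.54 = 193.04 cm.
Mifflin-St Jeor (male): BMR = 10(106.3636) + 6.25(193.04) − 5(39) + 5 = 1063.6364 + 1206.5 − 195 + 5 = 2080.1364 kcal/day.
TEE = 2080.1364 × 1.2 = 2496.1636 kcal/day.
With stress factor 1.15: 2496.1636 × 1.15 = 2870.5882 kcal/day.
Fat energy = 20% × 2870.5882 = 574.1176 kcal.
Fat = 574.1176 ÷ 9 kcal/g = 63.7908 g.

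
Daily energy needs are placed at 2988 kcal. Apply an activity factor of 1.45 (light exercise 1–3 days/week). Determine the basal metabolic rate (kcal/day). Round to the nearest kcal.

2061 kcal/day

BMR = TEE ÷ activity factor = 2988 ÷ 1.45 = 2060.6897 kcal/day.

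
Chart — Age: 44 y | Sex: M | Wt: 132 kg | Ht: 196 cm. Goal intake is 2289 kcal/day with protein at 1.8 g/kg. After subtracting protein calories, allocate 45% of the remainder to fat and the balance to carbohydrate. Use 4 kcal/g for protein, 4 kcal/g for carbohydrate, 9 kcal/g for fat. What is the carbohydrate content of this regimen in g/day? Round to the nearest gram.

Protein = 1.8 × 132 = 237.6 g → 237.6 × 4 = 950.4 kcal.
Non-protein calories = 2289 − 950.4 = 1338.6 kcal.
Fat: 45% × 1338.6 = 602.37 kcal; carbohydrate: 736.23 kcal.
Carbohydrate: 736.23 kcal ÷ 4 kcal/g = 184.0575 g.

184 g/day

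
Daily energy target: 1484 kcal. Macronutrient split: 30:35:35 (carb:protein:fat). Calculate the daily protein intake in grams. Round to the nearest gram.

130 g/day

Protein energy = 35% × 1484 = 519.4 kcal.
At 4 kcal/g: 519.4 ÷ 4 = 129.85 g.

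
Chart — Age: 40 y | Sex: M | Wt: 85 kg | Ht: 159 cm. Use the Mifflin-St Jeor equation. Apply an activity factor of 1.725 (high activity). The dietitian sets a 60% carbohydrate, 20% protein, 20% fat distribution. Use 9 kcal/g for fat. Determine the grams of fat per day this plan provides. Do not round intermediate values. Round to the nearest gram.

Mifflin-St Jeor (male): BMR = 10(85) + 6.25(159) − 5(40) + 5 = 850 + 993.75 − 200 + 5 = 1648.75 kcal/day.
TEE = 1648.75 × 1.725 = 2844.0938 kcal/day.
Fat energy = 20% × 2844.0938 = 568.8188 kcal.
Fat = 568.8188 ÷ 9 kcal/g = 63.2021 g.

63 g/day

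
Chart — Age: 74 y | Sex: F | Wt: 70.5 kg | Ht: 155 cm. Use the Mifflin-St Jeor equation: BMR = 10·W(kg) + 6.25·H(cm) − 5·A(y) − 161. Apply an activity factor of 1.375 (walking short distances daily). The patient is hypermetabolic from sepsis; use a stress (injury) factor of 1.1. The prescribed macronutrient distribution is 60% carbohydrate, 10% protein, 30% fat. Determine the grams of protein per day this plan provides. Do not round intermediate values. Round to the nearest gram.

43 g/day

Mifflin-St Jeor (female): BMR = 10(70.5) + 6.25(155) − 5(74) − 161 = 705 + 968.75 − 370 − 161 = 1142.75 kcal/day.
TEE = 1142.75 × 1.375 = 1571.2813 kcal/day.
With stress factor 1.1: 1571.2813 × 1.1 = 1728.4094 kcal/day.
Protein energy = 10% × 1728.4094 = 172.8409 kcal.
Protein = 172.8409 ÷ 4 kcal/g = 43.2102 g.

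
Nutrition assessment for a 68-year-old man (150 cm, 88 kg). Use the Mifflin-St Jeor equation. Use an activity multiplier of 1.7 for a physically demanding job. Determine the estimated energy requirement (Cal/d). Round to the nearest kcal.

2520 Cal/d

Mifflin-St Jeor (male): BMR = 10(88) + 6.25(150) − 5(68) + 5 = 880 + 937.5 − 340 + 5 = 1482.5 kcal/day.
TEE = BMR × activity factor = 1482.5 × 1.7 = 2520.25 kcal/day.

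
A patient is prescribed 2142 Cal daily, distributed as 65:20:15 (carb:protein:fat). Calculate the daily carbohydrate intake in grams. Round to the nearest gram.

348 g/day

Carbohydrate energy = 65% × 2142 = 1392.3 kcal.
At 4 kcal/g: 1392.3 ÷ 4 = 348.075 g.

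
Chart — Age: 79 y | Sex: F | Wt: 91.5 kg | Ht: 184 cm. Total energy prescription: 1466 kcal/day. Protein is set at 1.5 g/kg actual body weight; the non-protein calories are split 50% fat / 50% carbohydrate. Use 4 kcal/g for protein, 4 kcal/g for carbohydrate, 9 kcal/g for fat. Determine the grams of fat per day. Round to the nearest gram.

Protein = 1.5 × 91.5 = 137.25 g → 137.25 × 4 = 549 kcal.
Non-protein calories = 1466 − 549 = 917 kcal.
Fat: 50% × 917 = 458.5 kcal; carbohydrate: 458.5 kcal.
Fat: 458.5 kcal ÷ 9 kcal/g = 50.9444 g.

51 g/day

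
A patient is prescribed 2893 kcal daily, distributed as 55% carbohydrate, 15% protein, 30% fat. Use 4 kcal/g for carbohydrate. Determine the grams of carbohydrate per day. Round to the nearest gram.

Carbohydrate energy = 55% × 2893 = 1591.15 kcal.
At 4 kcal/g: 1591.15 ÷ 4 = 397.7875 g.

398 g/day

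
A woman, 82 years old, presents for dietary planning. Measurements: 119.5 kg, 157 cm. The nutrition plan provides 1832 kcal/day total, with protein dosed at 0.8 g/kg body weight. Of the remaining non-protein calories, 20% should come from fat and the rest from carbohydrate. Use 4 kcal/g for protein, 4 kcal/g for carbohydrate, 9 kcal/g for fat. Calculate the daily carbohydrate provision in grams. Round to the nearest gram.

290 g/day

Protein = 0.8 × 119.5 = 95.6 g → 95.6 × 4 = 382.4 kcal.
Non-protein calories = 1832 − 382.4 = 1449.6 kcal.
Fat: 20% × 1449.6 = 289.92 kcal; carbohydrate: 1159.68 kcal.
Carbohydrate: 1159.68 kcal ÷ 4 kcal/g = 289.92 g.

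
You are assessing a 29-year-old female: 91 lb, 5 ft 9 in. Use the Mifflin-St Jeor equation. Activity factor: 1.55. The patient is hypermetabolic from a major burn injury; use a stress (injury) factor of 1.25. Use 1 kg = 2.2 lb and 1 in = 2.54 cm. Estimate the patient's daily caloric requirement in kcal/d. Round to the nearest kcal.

Convert to metric: weight = 91 ÷ 2.2 = 41.3636 kg; height = (5×12 + 9) × 2.54 = 69 × 2.54 = 175.26 cm.
Mifflin-St Jeor (female): BMR = 10(41.3636) + 6.25(175.26) − 5(29) − 161 = 413.6364 + 1095.375 − 145 − 161 = 1203.0114 kcal/day.
TEE = BMR × activity factor = 1203.0114 × 1.55 = 1864.6676 kcal/day.
Apply stress factor: 1864.6676 × 1.25 = 2330.8345 kcal/day.

2331 kcal/d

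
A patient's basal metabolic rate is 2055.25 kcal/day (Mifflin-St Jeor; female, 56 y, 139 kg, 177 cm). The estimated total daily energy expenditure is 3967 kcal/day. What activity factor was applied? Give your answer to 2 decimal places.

1.93

Activity factor = TEE ÷ BMR = 3967 ÷ 2055.25 = 1.93.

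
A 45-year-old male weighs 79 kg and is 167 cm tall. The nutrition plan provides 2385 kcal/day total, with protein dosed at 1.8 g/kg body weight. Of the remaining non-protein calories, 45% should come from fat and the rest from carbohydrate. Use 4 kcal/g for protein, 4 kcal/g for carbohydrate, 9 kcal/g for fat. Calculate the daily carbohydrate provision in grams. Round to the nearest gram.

250 g/day

Protein = 1.8 × 79 = 142.2 g → 142.2 × 4 = 568.8 kcal.
Non-protein calories = 2385 − 568.8 = 1816.2 kcal.
Fat: 45% × 1816.2 = 817.29 kcal; carbohydrate: 998.91 kcal.
Carbohydrate: 998.91 kcal ÷ 4 kcal/g = 249.7275 g.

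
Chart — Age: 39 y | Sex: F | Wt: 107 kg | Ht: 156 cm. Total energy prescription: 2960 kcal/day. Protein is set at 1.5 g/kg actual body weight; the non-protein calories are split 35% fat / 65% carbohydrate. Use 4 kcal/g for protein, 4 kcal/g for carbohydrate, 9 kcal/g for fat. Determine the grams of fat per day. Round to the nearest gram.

Protein = 1.5 × 107 = 160.5 g → 160.5 × 4 = 642 kcal.
Non-protein calories = 2960 − 642 = 2318 kcal.
Fat: 35% × 2318 = 811.3 kcal; carbohydrate: 1506.7 kcal.
Fat: 811.3 kcal ÷ 9 kcal/g = 90.1444 g.

90 g/day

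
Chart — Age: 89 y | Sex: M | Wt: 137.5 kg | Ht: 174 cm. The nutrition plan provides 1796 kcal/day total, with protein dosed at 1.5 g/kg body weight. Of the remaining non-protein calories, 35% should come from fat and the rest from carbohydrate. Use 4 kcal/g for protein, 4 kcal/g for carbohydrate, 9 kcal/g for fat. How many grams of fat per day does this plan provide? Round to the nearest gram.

Protein = 1.5 × 137.5 = 206.25 g → 206.25 × 4 = 825 kcal.
Non-protein calories = 1796 − 825 = 971 kcal.
Fat: 35% × 971 = 339.85 kcal; carbohydrate: 631.15 kcal.
Fat: 339.85 kcal ÷ 9 kcal/g = 37.7611 g.

38 g/day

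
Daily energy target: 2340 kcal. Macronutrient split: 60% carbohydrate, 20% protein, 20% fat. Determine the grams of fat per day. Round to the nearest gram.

52 g/day

Fat energy = 20% × 2340 = 468 kcal.
At 9 kcal/g: 468 ÷ 9 = 52 g.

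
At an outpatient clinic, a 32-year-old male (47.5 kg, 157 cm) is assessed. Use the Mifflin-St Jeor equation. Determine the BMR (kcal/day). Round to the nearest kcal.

Mifflin-St Jeor (male): BMR = 10(47.5) + 6.25(157) − 5(32) + 5 = 475 + 981.25 − 160 + 5 = 1301.25 kcal/day.

1301 kcal/day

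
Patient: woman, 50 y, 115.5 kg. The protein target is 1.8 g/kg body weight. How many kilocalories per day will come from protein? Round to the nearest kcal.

832 kcal/day

Protein = 1.8 g/kg × 115.5 kg = 207.9 g/day.
Protein energy = 207.9 g × 4 kcal/g = 831.6 kcal/day.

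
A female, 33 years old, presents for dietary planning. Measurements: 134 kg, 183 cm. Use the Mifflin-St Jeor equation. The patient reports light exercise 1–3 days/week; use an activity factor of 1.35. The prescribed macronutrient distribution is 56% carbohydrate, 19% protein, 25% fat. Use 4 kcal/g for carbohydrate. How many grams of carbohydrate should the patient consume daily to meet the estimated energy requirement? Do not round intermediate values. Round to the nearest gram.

Mifflin-St Jeor (female): BMR = 10(134) + 6.25(183) − 5(33) − 161 = 1340 + 1143.75 − 165 − 161 = 2157.75 kcal/day.
TEE = 2157.75 × 1.35 = 2912.9625 kcal/day.
Carbohydrate energy = 56% × 2912.9625 = 1631.259 kcal.
Carbohydrate = 1631.259 ÷ 4 kcal/g = 407.8148 g.

408 g/day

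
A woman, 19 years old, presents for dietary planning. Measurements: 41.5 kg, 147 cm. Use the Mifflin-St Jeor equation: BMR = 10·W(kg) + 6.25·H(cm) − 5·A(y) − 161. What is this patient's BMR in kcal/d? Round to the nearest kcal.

1078 kcal/d

Mifflin-St Jeor (female): BMR = 10(41.5) + 6.25(147) − 5(19) − 161 = 415 + 918.75 − 95 − 161 = 1077.75 kcal/day.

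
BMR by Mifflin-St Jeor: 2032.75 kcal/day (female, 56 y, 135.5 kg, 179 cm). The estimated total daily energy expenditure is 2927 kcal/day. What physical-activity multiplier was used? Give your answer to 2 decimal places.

1.44

Activity factor = TEE ÷ BMR = 2927 ÷ 2032.75 = 1.44.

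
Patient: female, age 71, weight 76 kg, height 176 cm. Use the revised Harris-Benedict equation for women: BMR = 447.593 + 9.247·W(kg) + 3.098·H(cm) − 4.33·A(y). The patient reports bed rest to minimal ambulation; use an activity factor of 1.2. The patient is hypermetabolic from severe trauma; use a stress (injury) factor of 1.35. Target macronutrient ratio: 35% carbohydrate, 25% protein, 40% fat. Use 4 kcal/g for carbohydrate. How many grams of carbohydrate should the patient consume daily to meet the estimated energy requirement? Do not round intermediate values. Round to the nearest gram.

Harris-Benedict: BMR = 447.593 + 9.247(76) + 3.098(176) − 4.33(71) = 1388.183 kcal/day.
TEE = 1388.183 × 1.2 = 1665.8196 kcal/day.
With stress factor 1.35: 1665.8196 × 1.35 = 2248.8565 kcal/day.
Carbohydrate energy = 35% × 2248.8565 = 787.0998 kcal.
Carbohydrate = 787.0998 ÷ 4 kcal/g = 196.7749 g.

197 g/day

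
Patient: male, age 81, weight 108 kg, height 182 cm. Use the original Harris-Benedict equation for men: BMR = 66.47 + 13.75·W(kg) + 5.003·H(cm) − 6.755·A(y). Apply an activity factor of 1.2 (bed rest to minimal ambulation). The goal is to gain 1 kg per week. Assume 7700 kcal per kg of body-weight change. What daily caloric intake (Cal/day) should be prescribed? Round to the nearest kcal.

Harris-Benedict: BMR = 66.47 + 13.75(108) + 5.003(182) − 6.755(81) = 1914.861 kcal/day.
TEE = 1914.861 × 1.2 = 2297.8332 kcal/day.
Required daily surplus = 1 × 7700 ÷ 7 = 1100 kcal/day.
Target intake = 2297.8332 + 1100 = 3397.8332 kcal/day.

3398 Cal/day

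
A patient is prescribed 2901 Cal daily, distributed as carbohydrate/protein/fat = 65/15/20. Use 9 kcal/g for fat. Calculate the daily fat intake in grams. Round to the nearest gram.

Fat energy = 20% × 2901 = 580.2 kcal.
At 9 kcal/g: 580.2 ÷ 9 = 64.4667 g.

64 g/day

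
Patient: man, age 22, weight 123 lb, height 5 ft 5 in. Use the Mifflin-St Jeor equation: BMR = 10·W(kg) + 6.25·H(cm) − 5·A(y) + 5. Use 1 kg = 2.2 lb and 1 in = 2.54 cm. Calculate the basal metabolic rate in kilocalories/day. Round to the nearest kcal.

Convert to metric: weight = 123 ÷ 2.2 = 55.9091 kg; height = (5×12 + 5) × 2.54 = 65 × 2.54 = 165.1 cm.
Mifflin-St Jeor (male): BMR = 10(55.9091) + 6.25(165.1) − 5(22) + 5 = 559.0909 + 1031.875 − 110 + 5 = 1485.9659 kcal/day.

1486 kilocalories/day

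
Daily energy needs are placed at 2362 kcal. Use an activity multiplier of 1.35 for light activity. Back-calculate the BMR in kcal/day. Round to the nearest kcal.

BMR = TEE ÷ activity factor = 2362 ÷ 1.35 = 1749.6296 kcal/day.

1750 kcal/day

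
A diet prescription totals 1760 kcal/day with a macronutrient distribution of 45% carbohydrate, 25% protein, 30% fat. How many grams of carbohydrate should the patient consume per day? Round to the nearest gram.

198 g/day

Carbohydrate energy = 45% × 1760 = 792 kcal.
At 4 kcal/g: 792 ÷ 4 = 198 g.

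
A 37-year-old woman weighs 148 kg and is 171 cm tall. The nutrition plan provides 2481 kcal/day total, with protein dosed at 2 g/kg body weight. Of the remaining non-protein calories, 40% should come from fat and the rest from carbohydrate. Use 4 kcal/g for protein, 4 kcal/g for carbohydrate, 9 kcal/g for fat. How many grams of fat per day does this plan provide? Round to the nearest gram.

Protein = 2 × 148 = 296 g → 296 × 4 = 1184 kcal.
Non-protein calories = 2481 − 1184 = 1297 kcal.
Fat: 40% × 1297 = 518.8 kcal; carbohydrate: 778.2 kcal.
Fat: 518.8 kcal ÷ 9 kcal/g = 57.6444 g.

58 g/day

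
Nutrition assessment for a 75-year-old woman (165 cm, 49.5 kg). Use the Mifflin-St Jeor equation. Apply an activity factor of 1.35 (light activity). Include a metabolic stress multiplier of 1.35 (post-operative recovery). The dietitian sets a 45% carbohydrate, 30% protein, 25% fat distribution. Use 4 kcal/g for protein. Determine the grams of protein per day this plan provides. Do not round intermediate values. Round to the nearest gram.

Mifflin-St Jeor (female): BMR = 10(49.5) + 6.25(165) − 5(75) − 161 = 495 + 1031.25 − 375 − 161 = 990.25 kcal/day.
TEE = 990.25 × 1.35 = 1336.8375 kcal/day.
With stress factor 1.35: 1336.8375 × 1.35 = 1804.7306 kcal/day.
Protein energy = 30% × 1804.7306 = 541.4192 kcal.
Protein = 541.4192 ÷ 4 kcal/g = 135.3548 g.

135 g/day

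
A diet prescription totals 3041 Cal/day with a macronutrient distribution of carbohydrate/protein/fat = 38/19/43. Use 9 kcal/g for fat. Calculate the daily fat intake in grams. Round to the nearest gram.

Fat energy = 43% × 3041 = 1307.63 kcal.
At 9 kcal/g: 1307.63 ÷ 9 = 145.2922 g.

145 g/day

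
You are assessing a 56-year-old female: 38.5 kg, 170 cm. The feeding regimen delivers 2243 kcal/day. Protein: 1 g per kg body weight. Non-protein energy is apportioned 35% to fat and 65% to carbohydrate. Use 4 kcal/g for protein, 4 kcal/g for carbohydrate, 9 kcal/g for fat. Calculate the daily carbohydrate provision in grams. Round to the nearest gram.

Protein = 1 × 38.5 = 38.5 g → 38.5 × 4 = 154 kcal.
Non-protein calories = 2243 − 154 = 2089 kcal.
Fat: 35% × 2089 = 731.15 kcal; carbohydrate: 1357.85 kcal.
Carbohydrate: 1357.85 kcal ÷ 4 kcal/g = 339.4625 g.

339 g/day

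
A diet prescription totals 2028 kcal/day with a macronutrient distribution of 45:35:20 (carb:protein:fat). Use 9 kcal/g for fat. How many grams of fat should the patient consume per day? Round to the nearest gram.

45 g/day

Fat energy = 20% × 2028 = 405.6 kcal.
At 9 kcal/g: 405.6 ÷ 9 = 45.0667 g.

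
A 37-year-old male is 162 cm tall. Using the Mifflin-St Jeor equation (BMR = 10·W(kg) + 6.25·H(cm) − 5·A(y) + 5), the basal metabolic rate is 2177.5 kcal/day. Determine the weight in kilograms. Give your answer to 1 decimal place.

2177.5 = 10·W + 6.25(162) − 5(37) + 5
10·W = 2177.5 − 832.5 = 1345, so W = 134.5 kg.

134.5 kg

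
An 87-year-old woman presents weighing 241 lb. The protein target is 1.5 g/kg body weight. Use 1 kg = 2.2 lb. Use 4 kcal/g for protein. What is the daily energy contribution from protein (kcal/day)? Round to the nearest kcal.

657 kcal/day

Weight in kg = 241 ÷ 2.2 = 109.5455 kg.
Protein = 1.5 g/kg × 109.5455 kg = 164.3182 g/day.
Protein energy = 164.3182 g × 4 kcal/g = 657.2727 kcal/day.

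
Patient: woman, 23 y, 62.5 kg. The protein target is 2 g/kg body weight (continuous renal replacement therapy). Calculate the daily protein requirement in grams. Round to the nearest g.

125 g/day

Protein = 2 g/kg × 62.5 kg = 125 g/day.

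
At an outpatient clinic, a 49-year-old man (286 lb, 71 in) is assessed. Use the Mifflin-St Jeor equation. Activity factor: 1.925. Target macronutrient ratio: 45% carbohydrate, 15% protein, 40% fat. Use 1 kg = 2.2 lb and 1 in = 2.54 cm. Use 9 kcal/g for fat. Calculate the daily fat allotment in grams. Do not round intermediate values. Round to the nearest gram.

Convert to metric: weight = 286 ÷ 2.2 = 130 kg; height = 71 × 2.54 = 180.34 cm.
Mifflin-St Jeor (male): BMR = 10(130) + 6.25(180.34) − 5(49) + 5 = 1300 + 1127.125 − 245 + 5 = 2187.125 kcal/day.
TEE = 2187.125 × 1.925 = 4210.2156 kcal/day.
Fat energy = 40% × 4210.2156 = 1684.0863 kcal.
Fat = 1684.0863 ÷ 9 kcal/g = 187.1207 g.

187 g/day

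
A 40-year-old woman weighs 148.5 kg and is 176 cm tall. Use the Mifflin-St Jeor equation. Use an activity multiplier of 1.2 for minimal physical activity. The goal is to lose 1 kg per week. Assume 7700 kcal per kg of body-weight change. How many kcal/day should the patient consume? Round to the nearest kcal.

Mifflin-St Jeor (female): BMR = 10(148.5) + 6.25(176) − 5(40) − 161 = 1485 + 1100 − 200 − 161 = 2224 kcal/day.
TEE = 2224 × 1.2 = 2668.8 kcal/day.
Required daily deficit = 1 × 7700 ÷ 7 = 1100 kcal/day.
Target intake = 2668.8 − 1100 = 1568.8 kcal/day.

1569 kcal/day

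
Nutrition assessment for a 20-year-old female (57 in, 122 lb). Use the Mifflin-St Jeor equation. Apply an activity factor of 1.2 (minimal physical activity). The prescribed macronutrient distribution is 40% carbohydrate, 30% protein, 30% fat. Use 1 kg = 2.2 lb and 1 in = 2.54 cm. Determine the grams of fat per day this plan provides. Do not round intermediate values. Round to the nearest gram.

48 g/day

Convert to metric: weight = 122 ÷ 2.2 = 55.4545 kg; height = 57 × 2.54 = 144.78 cm.
Mifflin-St Jeor (female): BMR = 10(55.4545) + 6.25(144.78) − 5(20) − 161 = 554.5455 + 904.875 − 100 − 161 = 1198.4205 kcal/day.
TEE = 1198.4205 × 1.2 = 1438.1045 kcal/day.
Fat energy = 30% × 1438.1045 = 431.4314 kcal.
Fat = 431.4314 ÷ 9 kcal/g = 47.9368 g.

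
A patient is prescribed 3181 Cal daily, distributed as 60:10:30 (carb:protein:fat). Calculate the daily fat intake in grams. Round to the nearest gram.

106 g/day

Fat energy = 30% × 3181 = 954.3 kcal.
At 9 kcal/g: 954.3 ÷ 9 = 106.0333 g.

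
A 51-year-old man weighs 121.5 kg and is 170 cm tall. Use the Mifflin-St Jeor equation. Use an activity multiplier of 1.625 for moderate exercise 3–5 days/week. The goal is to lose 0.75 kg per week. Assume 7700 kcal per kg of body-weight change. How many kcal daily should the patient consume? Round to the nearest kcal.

Mifflin-St Jeor (male): BMR = 10(121.5) + 6.25(170) − 5(51) + 5 = 1215 + 1062.5 − 255 + 5 = 2027.5 kcal/day.
TEE = 2027.5 × 1.625 = 3294.6875 kcal/day.
Required daily deficit = 0.75 × 7700 ÷ 7 = 825 kcal/day.
Target intake = 3294.6875 − 825 = 2469.6875 kcal/day.

2470 kcal daily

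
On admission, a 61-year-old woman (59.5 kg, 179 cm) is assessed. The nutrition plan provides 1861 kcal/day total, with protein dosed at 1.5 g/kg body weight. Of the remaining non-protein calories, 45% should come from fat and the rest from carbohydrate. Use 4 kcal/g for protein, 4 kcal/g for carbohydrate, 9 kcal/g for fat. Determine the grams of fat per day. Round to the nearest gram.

Protein = 1.5 × 59.5 = 89.25 g → 89.25 × 4 = 357 kcal.
Non-protein calories = 1861 − 357 = 1504 kcal.
Fat: 45% × 1504 = 676.8 kcal; carbohydrate: 827.2 kcal.
Fat: 676.8 kcal ÷ 9 kcal/g = 75.2 g.

75 g/day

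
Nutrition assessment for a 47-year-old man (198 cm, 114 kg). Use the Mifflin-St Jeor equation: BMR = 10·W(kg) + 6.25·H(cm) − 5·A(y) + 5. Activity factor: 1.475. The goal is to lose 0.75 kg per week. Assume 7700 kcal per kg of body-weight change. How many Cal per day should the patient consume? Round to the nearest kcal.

Mifflin-St Jeor (male): BMR = 10(114) + 6.25(198) − 5(47) + 5 = 1140 + 1237.5 − 235 + 5 = 2147.5 kcal/day.
TEE = 2147.5 × 1.475 = 3167.5625 kcal/day.
Required daily deficit = 0.75 × 7700 ÷ 7 = 825 kcal/day.
Target intake = 3167.5625 − 825 = 2342.5625 kcal/day.

2343 Cal per day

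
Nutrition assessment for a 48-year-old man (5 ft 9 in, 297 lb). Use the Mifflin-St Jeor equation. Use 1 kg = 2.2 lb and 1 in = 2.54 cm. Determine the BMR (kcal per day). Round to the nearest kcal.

2210 kcal per day

Convert to metric: weight = 297 ÷ 2.2 = 135 kg; height = (5×12 + 9) × 2.54 = 69 × 2.54 = 175.26 cm.
Mifflin-St Jeor (male): BMR = 10(135) + 6.25(175.26) − 5(48) + 5 = 1350 + 1095.375 − 240 + 5 = 2210.375 kcal/day.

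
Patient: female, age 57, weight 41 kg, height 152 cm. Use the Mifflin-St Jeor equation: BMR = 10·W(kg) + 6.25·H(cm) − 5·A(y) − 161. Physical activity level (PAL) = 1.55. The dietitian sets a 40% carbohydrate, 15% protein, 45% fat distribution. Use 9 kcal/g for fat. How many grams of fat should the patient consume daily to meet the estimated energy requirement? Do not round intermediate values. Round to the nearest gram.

71 g/day

Mifflin-St Jeor (female): BMR = 10(41) + 6.25(152) − 5(57) − 161 = 410 + 950 − 285 − 161 = 914 kcal/day.
TEE = 914 × 1.55 = 1416.7 kcal/day.
Fat energy = 45% × 1416.7 = 637.515 kcal.
Fat = 637.515 ÷ 9 kcal/g = 70.835 g.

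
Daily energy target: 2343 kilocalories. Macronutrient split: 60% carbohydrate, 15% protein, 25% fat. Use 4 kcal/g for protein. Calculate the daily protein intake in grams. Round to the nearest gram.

Protein energy = 15% × 2343 = 351.45 kcal.
At 4 kcal/g: 351.45 ÷ 4 = 87.8625 g.

88 g/day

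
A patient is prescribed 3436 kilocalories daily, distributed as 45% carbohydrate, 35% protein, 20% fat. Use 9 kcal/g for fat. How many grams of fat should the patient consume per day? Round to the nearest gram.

76 g/day

Fat energy = 20% × 3436 = 687.2 kcal.
At 9 kcal/g: 687.2 ÷ 9 = 76.3556 g.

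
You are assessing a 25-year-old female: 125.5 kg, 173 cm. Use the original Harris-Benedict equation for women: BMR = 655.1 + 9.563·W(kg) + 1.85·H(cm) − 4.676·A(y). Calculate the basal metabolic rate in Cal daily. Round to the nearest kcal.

2058 Cal daily

Harris-Benedict: BMR = 655.1 + 9.563(125.5) + 1.85(173) − 4.676(25) = 2058.4065 kcal/day.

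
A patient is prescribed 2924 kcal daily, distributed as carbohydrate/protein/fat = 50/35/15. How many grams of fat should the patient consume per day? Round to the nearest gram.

49 g/day

Fat energy = 15% × 2924 = 438.6 kcal.
At 9 kcal/g: 438.6 ÷ 9 = 48.7333 g.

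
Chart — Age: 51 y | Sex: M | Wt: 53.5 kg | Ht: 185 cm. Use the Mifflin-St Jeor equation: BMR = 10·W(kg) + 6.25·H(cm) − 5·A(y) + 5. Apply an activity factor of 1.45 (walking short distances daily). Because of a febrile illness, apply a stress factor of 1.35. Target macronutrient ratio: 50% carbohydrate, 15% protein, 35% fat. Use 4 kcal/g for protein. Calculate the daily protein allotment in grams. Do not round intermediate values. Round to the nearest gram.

Mifflin-St Jeor (male): BMR = 10(53.5) + 6.25(185) − 5(51) + 5 = 535 + 1156.25 − 255 + 5 = 1441.25 kcal/day.
TEE = 1441.25 × 1.45 = 2089.8125 kcal/day.
With stress factor 1.35: 2089.8125 × 1.35 = 2821.2469 kcal/day.
Protein energy = 15% × 2821.2469 = 423.187 kcal.
Protein = 423.187 ÷ 4 kcal/g = 105.7968 g.

106 g/day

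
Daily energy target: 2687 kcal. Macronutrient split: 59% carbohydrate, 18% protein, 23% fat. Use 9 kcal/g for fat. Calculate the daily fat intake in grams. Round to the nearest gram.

69 g/day

Fat energy = 23% × 2687 = 618.01 kcal.
At 9 kcal/g: 618.01 ÷ 9 = 68.6678 g.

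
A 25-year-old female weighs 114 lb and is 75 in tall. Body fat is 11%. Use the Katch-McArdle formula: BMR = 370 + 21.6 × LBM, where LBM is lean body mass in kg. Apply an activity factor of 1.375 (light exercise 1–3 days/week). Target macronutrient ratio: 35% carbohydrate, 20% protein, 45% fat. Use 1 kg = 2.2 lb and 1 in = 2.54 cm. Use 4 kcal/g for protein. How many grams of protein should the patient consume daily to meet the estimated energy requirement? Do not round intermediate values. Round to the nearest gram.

Convert to metric: weight = 114 ÷ 2.2 = 51.8182 kg; height = 75 × 2.54 = 190.5 cm.
LBM = 51.8182 × (1 − 0.11) = 46.1182 kg. Katch-McArdle: BMR = 370 + 21.6 × 46.1182 = 1366.1527 kcal/day.
TEE = 1366.1527 × 1.375 = 1878.46 kcal/day.
Protein energy = 20% × 1878.46 = 375.692 kcal.
Protein = 375.692 ÷ 4 kcal/g = 93.923 g.

94 g/day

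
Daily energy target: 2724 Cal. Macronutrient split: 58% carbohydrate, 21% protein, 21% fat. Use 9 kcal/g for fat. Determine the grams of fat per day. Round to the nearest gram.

64 g/day

Fat energy = 21% × 2724 = 572.04 kcal.
At 9 kcal/g: 572.04 ÷ 9 = 63.56 g.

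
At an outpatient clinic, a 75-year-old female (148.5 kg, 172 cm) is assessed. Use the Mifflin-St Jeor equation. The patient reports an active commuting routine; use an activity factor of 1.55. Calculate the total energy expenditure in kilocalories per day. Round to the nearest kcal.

3137 kilocalories per day

Mifflin-St Jeor (female): BMR = 10(148.5) + 6.25(172) − 5(75) − 161 = 1485 + 1075 − 375 − 161 = 2024 kcal/day.
TEE = BMR × activity factor = 2024 × 1.55 = 3137.2 kcal/day.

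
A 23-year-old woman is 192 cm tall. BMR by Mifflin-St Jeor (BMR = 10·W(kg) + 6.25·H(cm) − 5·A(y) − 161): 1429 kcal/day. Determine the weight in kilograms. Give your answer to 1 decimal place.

50.5 kg

1429 = 10·W + 6.25(192) − 5(23) − 161
10·W = 1429 − 924 = 505, so W = 50.5 kg.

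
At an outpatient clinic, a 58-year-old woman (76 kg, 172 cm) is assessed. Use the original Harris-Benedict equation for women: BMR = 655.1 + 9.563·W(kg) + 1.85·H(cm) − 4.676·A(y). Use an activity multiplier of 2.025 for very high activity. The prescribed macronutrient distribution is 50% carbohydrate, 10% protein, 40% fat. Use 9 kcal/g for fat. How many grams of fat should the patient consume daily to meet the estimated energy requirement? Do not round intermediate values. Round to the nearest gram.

Harris-Benedict: BMR = 655.1 + 9.563(76) + 1.85(172) − 4.676(58) = 1428.88 kcal/day.
TEE = 1428.88 × 2.025 = 2893.482 kcal/day.
Fat energy = 40% × 2893.482 = 1157.3928 kcal.
Fat = 1157.3928 ÷ 9 kcal/g = 128.5992 g.

129 g/day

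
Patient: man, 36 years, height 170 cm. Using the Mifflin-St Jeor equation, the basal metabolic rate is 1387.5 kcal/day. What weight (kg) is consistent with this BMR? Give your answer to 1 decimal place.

1387.5 = 10·W + 6.25(170) − 5(36) + 5
10·W = 1387.5 − 887.5 = 500, so W = 50 kg.

50.0 kg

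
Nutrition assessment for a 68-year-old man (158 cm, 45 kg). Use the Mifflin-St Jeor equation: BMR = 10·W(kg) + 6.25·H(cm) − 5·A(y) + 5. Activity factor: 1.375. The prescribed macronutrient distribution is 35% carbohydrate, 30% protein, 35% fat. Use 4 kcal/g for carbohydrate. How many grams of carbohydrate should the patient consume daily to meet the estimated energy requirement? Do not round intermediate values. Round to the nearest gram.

Mifflin-St Jeor (male): BMR = 10(45) + 6.25(158) − 5(68) + 5 = 450 + 987.5 − 340 + 5 = 1102.5 kcal/day.
TEE = 1102.5 × 1.375 = 1515.9375 kcal/day.
Carbohydrate energy = 35% × 1515.9375 = 530.5781 kcal.
Carbohydrate = 530.5781 ÷ 4 kcal/g = 132.6445 g.

133 g/day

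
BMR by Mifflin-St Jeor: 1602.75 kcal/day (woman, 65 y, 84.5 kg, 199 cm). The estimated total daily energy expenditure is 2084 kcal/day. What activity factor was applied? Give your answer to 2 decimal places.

1.30

Activity factor = TEE ÷ BMR = 2084 ÷ 1602.75 = 1.3.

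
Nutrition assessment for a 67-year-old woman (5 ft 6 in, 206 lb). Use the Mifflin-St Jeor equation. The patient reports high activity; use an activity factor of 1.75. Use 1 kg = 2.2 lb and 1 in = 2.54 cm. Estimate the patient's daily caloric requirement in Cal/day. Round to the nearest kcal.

Convert to metric: weight = 206 ÷ 2.2 = 93.6364 kg; height = (5×12 + 6) × 2.54 = 66 × 2.54 = 167.64 cm.
Mifflin-St Jeor (female): BMR = 10(93.6364) + 6.25(167.64) − 5(67) − 161 = 936.3636 + 1047.75 − 335 − 161 = 1488.1136 kcal/day.
TEE = BMR × activity factor = 1488.1136 × 1.75 = 2604.1989 kcal/day.

2604 Cal/day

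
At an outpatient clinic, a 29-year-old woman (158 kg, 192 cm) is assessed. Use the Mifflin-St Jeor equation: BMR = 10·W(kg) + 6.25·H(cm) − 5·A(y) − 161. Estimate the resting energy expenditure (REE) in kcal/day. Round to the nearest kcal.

2474 kcal/day

Mifflin-St Jeor (female): BMR = 10(158) + 6.25(192) − 5(29) − 161 = 1580 + 1200 − 145 − 161 = 2474 kcal/day.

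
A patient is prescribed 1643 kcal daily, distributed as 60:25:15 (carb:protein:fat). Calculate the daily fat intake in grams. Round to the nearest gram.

27 g/day

Fat energy = 15% × 1643 = 246.45 kcal.
At 9 kcal/g: 246.45 ÷ 9 = 27.3833 g.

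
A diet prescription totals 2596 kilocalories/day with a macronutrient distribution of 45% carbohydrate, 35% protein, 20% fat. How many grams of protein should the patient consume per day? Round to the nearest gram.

227 g/day

Protein energy = 35% × 2596 = 908.6 kcal.
At 4 kcal/g: 908.6 ÷ 4 = 227.15 g.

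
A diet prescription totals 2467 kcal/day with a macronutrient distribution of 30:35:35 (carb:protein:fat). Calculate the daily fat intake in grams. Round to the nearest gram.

Fat energy = 35% × 2467 = 863.45 kcal.
At 9 kcal/g: 863.45 ÷ 9 = 95.9389 g.

96 g/day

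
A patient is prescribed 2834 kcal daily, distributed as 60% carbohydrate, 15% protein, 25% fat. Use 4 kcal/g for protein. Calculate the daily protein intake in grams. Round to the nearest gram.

106 g/day

Protein energy = 15% × 2834 = 425.1 kcal.
At 4 kcal/g: 425.1 ÷ 4 = 106.275 g.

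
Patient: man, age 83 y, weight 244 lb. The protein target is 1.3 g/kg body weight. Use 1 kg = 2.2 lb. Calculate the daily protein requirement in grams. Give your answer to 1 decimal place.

144.2 g/day

Weight in kg = 244 ÷ 2.2 = 110.9091 kg.
Protein = 1.3 g/kg × 110.9091 kg = 144.1818 g/day.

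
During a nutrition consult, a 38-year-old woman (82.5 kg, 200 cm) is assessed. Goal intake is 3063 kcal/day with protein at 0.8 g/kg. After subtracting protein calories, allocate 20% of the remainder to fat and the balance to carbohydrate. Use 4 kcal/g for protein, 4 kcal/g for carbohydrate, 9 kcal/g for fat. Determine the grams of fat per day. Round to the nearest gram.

Protein = 0.8 × 82.5 = 66 g → 66 × 4 = 264 kcal.
Non-protein calories = 3063 − 264 = 2799 kcal.
Fat: 20% × 2799 = 559.8 kcal; carbohydrate: 2239.2 kcal.
Fat: 559.8 kcal ÷ 9 kcal/g = 62.2 g.

62 g/day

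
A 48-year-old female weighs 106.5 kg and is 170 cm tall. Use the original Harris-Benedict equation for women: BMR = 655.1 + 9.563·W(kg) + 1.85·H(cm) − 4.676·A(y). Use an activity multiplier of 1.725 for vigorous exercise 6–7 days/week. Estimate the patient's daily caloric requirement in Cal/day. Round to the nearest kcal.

Harris-Benedict: BMR = 655.1 + 9.563(106.5) + 1.85(170) − 4.676(48) = 1763.6115 kcal/day.
TEE = BMR × activity factor = 1763.6115 × 1.725 = 3042.2298 kcal/day.

3042 Cal/day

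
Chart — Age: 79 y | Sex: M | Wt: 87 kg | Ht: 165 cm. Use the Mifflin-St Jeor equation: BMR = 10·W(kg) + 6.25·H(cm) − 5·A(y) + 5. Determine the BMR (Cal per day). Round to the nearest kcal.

1511 Cal per day

Mifflin-St Jeor (male): BMR = 10(87) + 6.25(165) − 5(79) + 5 = 870 + 1031.25 − 395 + 5 = 1511.25 kcal/day.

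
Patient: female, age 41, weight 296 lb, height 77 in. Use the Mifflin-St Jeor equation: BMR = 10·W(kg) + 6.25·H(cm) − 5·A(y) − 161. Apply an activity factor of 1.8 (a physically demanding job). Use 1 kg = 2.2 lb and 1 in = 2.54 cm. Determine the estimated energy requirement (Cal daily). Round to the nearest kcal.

Convert to metric: weight = 296 ÷ 2.2 = 134.5455 kg; height = 77 × 2.54 = 195.58 cm.
Mifflin-St Jeor (female): BMR = 10(134.5455) + 6.25(195.58) − 5(41) − 161 = 1345.4545 + 1222.375 − 205 − 161 = 2201.8295 kcal/day.
TEE = BMR × activity factor = 2201.8295 × 1.8 = 3963.2932 kcal/day.

3963 Cal daily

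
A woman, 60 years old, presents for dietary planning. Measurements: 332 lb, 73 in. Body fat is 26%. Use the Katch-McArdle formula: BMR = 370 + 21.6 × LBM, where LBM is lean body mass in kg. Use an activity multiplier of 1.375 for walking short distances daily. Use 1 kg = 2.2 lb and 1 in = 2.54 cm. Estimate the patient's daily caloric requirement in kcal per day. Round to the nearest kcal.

3825 kcal per day

Convert to metric: weight = 332 ÷ 2.2 = 150.9091 kg; height = 73 × 2.54 = 185.42 cm.
LBM = 150.9091 × (1 − 0.26) = 111.6727 kg. Katch-McArdle: BMR = 370 + 21.6 × 111.6727 = 2782.1309 kcal/day.
TEE = BMR × activity factor = 2782.1309 × 1.375 = 3825.43 kcal/day.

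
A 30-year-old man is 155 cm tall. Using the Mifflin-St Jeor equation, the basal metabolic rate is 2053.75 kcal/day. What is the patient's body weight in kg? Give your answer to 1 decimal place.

2053.75 = 10·W + 6.25(155) − 5(30) + 5
10·W = 2053.75 − 823.75 = 1230, so W = 123 kg.

123.0 kg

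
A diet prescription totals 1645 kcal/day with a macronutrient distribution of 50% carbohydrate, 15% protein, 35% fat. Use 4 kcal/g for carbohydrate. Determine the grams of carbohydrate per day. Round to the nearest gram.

206 g/day

Carbohydrate energy = 50% × 1645 = 822.5 kcal.
At 4 kcal/g: 822.5 ÷ 4 = 205.625 g.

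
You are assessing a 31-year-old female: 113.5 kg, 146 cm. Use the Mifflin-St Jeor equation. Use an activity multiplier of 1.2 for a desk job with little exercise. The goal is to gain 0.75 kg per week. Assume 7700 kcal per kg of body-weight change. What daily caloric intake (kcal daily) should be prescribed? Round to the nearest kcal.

2903 kcal daily

Mifflin-St Jeor (female): BMR = 10(113.5) + 6.25(146) − 5(31) − 161 = 1135 + 912.5 − 155 − 161 = 1731.5 kcal/day.
TEE = 1731.5 × 1.2 = 2077.8 kcal/day.
Required daily surplus = 0.75 × 7700 ÷ 7 = 825 kcal/day.
Target intake = 2077.8 + 825 = 2902.8 kcal/day.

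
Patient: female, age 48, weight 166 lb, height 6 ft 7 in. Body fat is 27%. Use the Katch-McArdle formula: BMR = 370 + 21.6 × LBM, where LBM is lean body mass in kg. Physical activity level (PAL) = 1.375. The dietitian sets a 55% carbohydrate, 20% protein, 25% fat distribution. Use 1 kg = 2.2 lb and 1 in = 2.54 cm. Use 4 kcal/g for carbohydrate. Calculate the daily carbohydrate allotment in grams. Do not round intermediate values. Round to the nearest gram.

295 g/day

Convert to metric: weight = 166 ÷ 2.2 = 75.4545 kg; height = (6×12 + 7) × 2.54 = 79 × 2.54 = 200.66 cm.
LBM = 75.4545 × (1 − 0.27) = 55.0818 kg. Katch-McArdle: BMR = 370 + 21.6 × 55.0818 = 1559.7673 kcal/day.
TEE = 1559.7673 × 1.375 = 2144.68 kcal/day.
Carbohydrate energy = 55% × 2144.68 = 1179.574 kcal.
Carbohydrate = 1179.574 ÷ 4 kcal/g = 294.8935 g.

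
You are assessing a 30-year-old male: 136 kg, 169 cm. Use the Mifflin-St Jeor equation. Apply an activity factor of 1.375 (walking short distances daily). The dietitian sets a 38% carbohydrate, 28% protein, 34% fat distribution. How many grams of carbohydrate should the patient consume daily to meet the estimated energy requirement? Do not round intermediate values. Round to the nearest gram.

297 g/day

Mifflin-St Jeor (male): BMR = 10(136) + 6.25(169) − 5(30) + 5 = 1360 + 1056.25 − 150 + 5 = 2271.25 kcal/day.
TEE = 2271.25 × 1.375 = 3122.9688 kcal/day.
Carbohydrate energy = 38% × 3122.9688 = 1186.7281 kcal.
Carbohydrate = 1186.7281 ÷ 4 kcal/g = 296.682 g.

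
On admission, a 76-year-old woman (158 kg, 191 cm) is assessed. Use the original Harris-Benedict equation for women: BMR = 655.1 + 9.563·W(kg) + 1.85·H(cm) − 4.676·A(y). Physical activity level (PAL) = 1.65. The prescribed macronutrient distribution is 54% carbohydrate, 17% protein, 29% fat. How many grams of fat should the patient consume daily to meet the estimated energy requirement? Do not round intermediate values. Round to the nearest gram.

115 g/day

Harris-Benedict: BMR = 655.1 + 9.563(158) + 1.85(191) − 4.676(76) = 2164.028 kcal/day.
TEE = 2164.028 × 1.65 = 3570.6462 kcal/day.
Fat energy = 29% × 3570.6462 = 1035.4874 kcal.
Fat = 1035.4874 ÷ 9 kcal/g = 115.0542 g.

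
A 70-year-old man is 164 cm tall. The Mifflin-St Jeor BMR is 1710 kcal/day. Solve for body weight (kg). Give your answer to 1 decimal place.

1710 = 10·W + 6.25(164) − 5(70) + 5
10·W = 1710 − 680 = 1030, so W = 103 kg.

103.0 kg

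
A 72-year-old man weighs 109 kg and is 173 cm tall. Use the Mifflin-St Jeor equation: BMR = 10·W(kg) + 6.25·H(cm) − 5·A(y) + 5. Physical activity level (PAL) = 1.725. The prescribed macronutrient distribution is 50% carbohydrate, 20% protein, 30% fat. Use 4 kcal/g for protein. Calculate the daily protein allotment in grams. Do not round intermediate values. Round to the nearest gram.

157 g/day

Mifflin-St Jeor (male): BMR = 10(109) + 6.25(173) − 5(72) + 5 = 1090 + 1081.25 − 360 + 5 = 1816.25 kcal/day.
TEE = 1816.25 × 1.725 = 3133.0313 kcal/day.
Protein energy = 20% × 3133.0313 = 626.6063 kcal.
Protein = 626.6063 ÷ 4 kcal/g = 156.6516 g.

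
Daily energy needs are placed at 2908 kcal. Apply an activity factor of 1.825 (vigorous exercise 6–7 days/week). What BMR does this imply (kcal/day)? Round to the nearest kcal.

BMR = TEE ÷ activity factor = 2908 ÷ 1.825 = 1593.4247 kcal/day.

1593 kcal/day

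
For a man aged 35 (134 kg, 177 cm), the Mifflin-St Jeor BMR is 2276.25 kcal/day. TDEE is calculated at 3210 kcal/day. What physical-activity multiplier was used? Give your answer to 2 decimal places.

Activity factor = TEE ÷ BMR = 3210 ÷ 2276.25 = 1.41.

1.41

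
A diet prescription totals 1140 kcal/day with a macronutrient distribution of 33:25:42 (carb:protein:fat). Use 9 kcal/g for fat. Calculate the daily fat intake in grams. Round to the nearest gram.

53 g/day

Fat energy = 42% × 1140 = 478.8 kcal.
At 9 kcal/g: 478.8 ÷ 9 = 53.2 g.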